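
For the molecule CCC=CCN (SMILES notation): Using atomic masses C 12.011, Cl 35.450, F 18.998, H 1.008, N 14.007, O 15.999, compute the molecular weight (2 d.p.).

First, the molecular formula is C5H11N (counting implicit H from valence).
  C: 5 × 12.011 = 60.055
  H: 11 × 1.008 = 11.088
  N: 1 × 14.007 = 14.007
Sum: 5×12.011 + 11×1.008 + 1×14.007 = 85.150 → 85.15 g/mol.

85.15 g/mol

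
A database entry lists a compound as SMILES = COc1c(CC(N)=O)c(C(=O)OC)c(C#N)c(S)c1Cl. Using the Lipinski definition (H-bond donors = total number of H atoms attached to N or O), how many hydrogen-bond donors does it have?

2

Donors: find every N or O and count the H atoms it carries.
  atom 2 (O): bond orders sum to 2 → 0 H
  atom 7 (N): bond orders sum to 1 → 2 H
  atom 8 (O): bond orders sum to 2 → 0 H
  atom 11 (O): bond orders sum to 2 → 0 H
  atom 12 (O): bond orders sum to 2 → 0 H
  atom 16 (N): bond orders sum to 3 → 0 H
Lipinski HBD = 2.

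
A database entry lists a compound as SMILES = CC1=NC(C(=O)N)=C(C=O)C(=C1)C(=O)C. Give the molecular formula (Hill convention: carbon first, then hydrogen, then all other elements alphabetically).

Walk through each heavy atom and fill implicit hydrogens from standard valence (C 4, N 3, O 2, S 2, halogen 1):
  atom 1: C, bond orders sum to 1 (valence 4) → 3 H
  atom 2: C, bond orders sum to 4 (valence 4) → 0 H
  atom 3: N, bond orders sum to 3 (valence 3) → 0 H
  atom 4: C, bond orders sum to 4 (valence 4) → 0 H
  atom 5: C, bond orders sum to 4 (valence 4) → 0 H
  atom 6: O, bond orders sum to 2 (valence 2) → 0 H
  atom 7: N, bond orders sum to 1 (valence 3) → 2 H
  atom 8: C, bond orders sum to 4 (valence 4) → 0 H
  atom 9: C, bond orders sum to 3 (valence 4) → 1 H
  atom 10: O, bond orders sum to 2 (valence 2) → 0 H
  atom 11: C, bond orders sum to 4 (valence 4) → 0 H
  atom 12: C, bond orders sum to 3 (valence 4) → 1 H
  atom 13: C, bond orders sum to 4 (valence 4) → 0 H
  atom 14: O, bond orders sum to 2 (valence 2) → 0 H
  atom 15: C, bond orders sum to 1 (valence 4) → 3 H
Totals → C:10, H:10, N:2, O:3.
In Hill order: C10H10N2O3.

C10H10N2O3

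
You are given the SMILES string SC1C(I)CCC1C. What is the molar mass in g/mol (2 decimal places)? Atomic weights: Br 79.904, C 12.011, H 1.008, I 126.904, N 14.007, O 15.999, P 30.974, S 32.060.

242.12 g/mol

First, the molecular formula is C6H11IS (counting implicit H from valence).
  C: 6 × 12.011 = 72.066
  H: 11 × 1.008 = 11.088
  I: 1 × 126.904 = 126.904
  S: 1 × 32.060 = 32.060
Sum: 6×12.011 + 11×1.008 + 1×126.904 + 1×32.060 = 242.118 → 242.12 g/mol.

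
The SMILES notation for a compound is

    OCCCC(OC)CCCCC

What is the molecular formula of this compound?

C10H22O2

Walk through each heavy atom and fill implicit hydrogens from standard valence (C 4, N 3, O 2, S 2, halogen 1):
  atom 1: O, bond orders sum to 1 (valence 2) → 1 H
  atom 2: C, bond orders sum to 2 (valence 4) → 2 H
  atom 3: C, bond orders sum to 2 (valence 4) → 2 H
  atom 4: C, bond orders sum to 2 (valence 4) → 2 H
  atom 5: C, bond orders sum to 3 (valence 4) → 1 H
  atom 6: O, bond orders sum to 2 (valence 2) → 0 H
  atom 7: C, bond orders sum to 1 (valence 4) → 3 H
  atom 8: C, bond orders sum to 2 (valence 4) → 2 H
  atom 9: C, bond orders sum to 2 (valence 4) → 2 H
  atom 10: C, bond orders sum to 2 (valence 4) → 2 H
  atom 11: C, bond orders sum to 2 (valence 4) → 2 H
  atom 12: C, bond orders sum to 1 (valence 4) → 3 H
Totals → C:10, H:22, O:2.
In Hill order: C10H22O2.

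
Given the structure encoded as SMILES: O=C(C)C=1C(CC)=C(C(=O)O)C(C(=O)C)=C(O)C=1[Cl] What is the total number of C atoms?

13

Count every carbon token in the SMILES (each C, including those in ring-closure positions and inside branches).
Carbon count: 13.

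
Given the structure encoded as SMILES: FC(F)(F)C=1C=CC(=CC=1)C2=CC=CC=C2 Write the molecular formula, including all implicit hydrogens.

Walk through each heavy atom and fill implicit hydrogens from standard valence (C 4, N 3, O 2, S 2, halogen 1):
  atom 1: F (halogen, monovalent) → 0 H
  atom 2: C, bond orders sum to 4 (valence 4) → 0 H
  atom 3: F (halogen, monovalent) → 0 H
  atom 4: F (halogen, monovalent) → 0 H
  atom 5: C, bond orders sum to 4 (valence 4) → 0 H
  atom 6: C, bond orders sum to 3 (valence 4) → 1 H
  atom 7: C, bond orders sum to 3 (valence 4) → 1 H
  atom 8: C, bond orders sum to 4 (valence 4) → 0 H
  atom 9: C, bond orders sum to 3 (valence 4) → 1 H
  atom 10: C, bond orders sum to 3 (valence 4) → 1 H
  atom 11: C, bond orders sum to 4 (valence 4) → 0 H
  atom 12: C, bond orders sum to 3 (valence 4) → 1 H
  atom 13: C, bond orders sum to 3 (valence 4) → 1 H
  atom 14: C, bond orders sum to 3 (valence 4) → 1 H
  atom 15: C, bond orders sum to 3 (valence 4) → 1 H
  atom 16: C, bond orders sum to 3 (valence 4) → 1 H
Totals → C:13, H:9, F:3.

C13H9F3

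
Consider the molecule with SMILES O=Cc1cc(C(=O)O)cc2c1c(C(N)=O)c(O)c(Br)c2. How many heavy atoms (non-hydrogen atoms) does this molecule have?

Every atom symbol written in the SMILES (organic subset) is one heavy atom; implicit H are not written.
Heavy atoms by element → Br:1, C:13, N:1, O:5.
Total: 20.

20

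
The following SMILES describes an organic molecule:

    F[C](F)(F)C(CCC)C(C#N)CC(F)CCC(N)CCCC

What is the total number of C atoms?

16

Count every carbon token in the SMILES (each C, including those in ring-closure positions and inside branches).
Carbon count: 16.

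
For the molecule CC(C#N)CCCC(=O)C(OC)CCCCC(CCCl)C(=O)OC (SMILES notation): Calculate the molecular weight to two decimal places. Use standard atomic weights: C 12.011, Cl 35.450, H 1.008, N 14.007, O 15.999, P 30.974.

359.89 g/mol

First, the molecular formula is C18H30ClNO4 (counting implicit H from valence).
  C: 18 × 12.011 = 216.198
  Cl: 1 × 35.450 = 35.450
  H: 30 × 1.008 = 30.240
  N: 1 × 14.007 = 14.007
  O: 4 × 15.999 = 63.996
Sum: 18×12.011 + 1×35.450 + 30×1.008 + 1×14.007 + 4×15.999 = 359.891 → 359.89 g/mol.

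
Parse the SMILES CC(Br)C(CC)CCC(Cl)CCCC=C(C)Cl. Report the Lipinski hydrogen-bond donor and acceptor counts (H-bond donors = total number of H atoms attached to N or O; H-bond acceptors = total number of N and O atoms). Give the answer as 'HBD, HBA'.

0, 0

Donors: find every N or O and count the H atoms it carries.
  (no N or O atoms present)
Lipinski HBD = 0.
Acceptors: N atoms = 0, O atoms = 0 → HBA = 0.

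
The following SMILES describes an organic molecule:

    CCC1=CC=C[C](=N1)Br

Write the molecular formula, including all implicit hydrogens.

Walk through each heavy atom and fill implicit hydrogens from standard valence (C 4, N 3, O 2, S 2, halogen 1):
  atom 1: C, bond orders sum to 1 (valence 4) → 3 H
  atom 2: C, bond orders sum to 2 (valence 4) → 2 H
  atom 3: C, bond orders sum to 4 (valence 4) → 0 H
  atom 4: C, bond orders sum to 3 (valence 4) → 1 H
  atom 5: C, bond orders sum to 3 (valence 4) → 1 H
  atom 6: C, bond orders sum to 3 (valence 4) → 1 H
  atom 7: C with explicit H count 0
  atom 8: N, bond orders sum to 3 (valence 3) → 0 H
  atom 9: Br (halogen, monovalent) → 0 H
Totals → C:7, H:8, Br:1, N:1.
In Hill order: C7H8BrN.

C7H8BrN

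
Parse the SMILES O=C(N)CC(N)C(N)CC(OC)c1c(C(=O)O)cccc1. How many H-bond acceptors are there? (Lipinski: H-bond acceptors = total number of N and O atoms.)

7

N atoms: 3; O atoms: 4.
Lipinski HBA = 3 + 4 = 7.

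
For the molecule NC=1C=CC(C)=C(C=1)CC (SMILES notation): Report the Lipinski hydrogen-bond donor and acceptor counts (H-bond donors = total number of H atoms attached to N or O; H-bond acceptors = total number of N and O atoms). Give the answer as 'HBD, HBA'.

Donors: find every N or O and count the H atoms it carries.
  atom 1 (N): bond orders sum to 1 → 2 H
Lipinski HBD = 2.
Acceptors: N atoms = 1, O atoms = 0 → HBA = 1.

2, 1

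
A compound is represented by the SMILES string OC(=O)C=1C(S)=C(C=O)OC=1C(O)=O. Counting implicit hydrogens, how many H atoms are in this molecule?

Walk through each heavy atom and fill implicit hydrogens from standard valence (C 4, N 3, O 2, S 2, halogen 1):
  atom 1: O, bond orders sum to 1 (valence 2) → 1 H
  atom 2: C, bond orders sum to 4 (valence 4) → 0 H
  atom 3: O, bond orders sum to 2 (valence 2) → 0 H
  atom 4: C, bond orders sum to 4 (valence 4) → 0 H
  atom 5: C, bond orders sum to 4 (valence 4) → 0 H
  atom 6: S, bond orders sum to 1 (valence 2) → 1 H
  atom 7: C, bond orders sum to 4 (valence 4) → 0 H
  atom 8: C, bond orders sum to 3 (valence 4) → 1 H
  atom 9: O, bond orders sum to 2 (valence 2) → 0 H
  atom 10: O, bond orders sum to 2 (valence 2) → 0 H
  atom 11: C, bond orders sum to 4 (valence 4) → 0 H
  atom 12: C, bond orders sum to 4 (valence 4) → 0 H
  atom 13: O, bond orders sum to 1 (valence 2) → 1 H
  atom 14: O, bond orders sum to 2 (valence 2) → 0 H
Total hydrogens: 4.

4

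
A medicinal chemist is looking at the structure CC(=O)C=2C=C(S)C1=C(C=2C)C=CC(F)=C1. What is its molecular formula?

Walk through each heavy atom and fill implicit hydrogens from standard valence (C 4, N 3, O 2, S 2, halogen 1):
  atom 1: C, bond orders sum to 1 (valence 4) → 3 H
  atom 2: C, bond orders sum to 4 (valence 4) → 0 H
  atom 3: O, bond orders sum to 2 (valence 2) → 0 H
  atom 4: C, bond orders sum to 4 (valence 4) → 0 H
  atom 5: C, bond orders sum to 3 (valence 4) → 1 H
  atom 6: C, bond orders sum to 4 (valence 4) → 0 H
  atom 7: S, bond orders sum to 1 (valence 2) → 1 H
  atom 8: C, bond orders sum to 4 (valence 4) → 0 H
  atom 9: C, bond orders sum to 4 (valence 4) → 0 H
  atom 10: C, bond orders sum to 4 (valence 4) → 0 H
  atom 11: C, bond orders sum to 1 (valence 4) → 3 H
  atom 12: C, bond orders sum to 3 (valence 4) → 1 H
  atom 13: C, bond orders sum to 3 (valence 4) → 1 H
  atom 14: C, bond orders sum to 4 (valence 4) → 0 H
  atom 15: F (halogen, monovalent) → 0 H
  atom 16: C, bond orders sum to 3 (valence 4) → 1 H
Totals → C:13, H:11, F:1, O:1, S:1.

C13H11FOS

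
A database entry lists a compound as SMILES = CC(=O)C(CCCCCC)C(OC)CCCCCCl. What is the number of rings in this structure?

In SMILES, each pair of matching ring-closure digits denotes one ring-closing bond; the number of such bonds equals the number of independent rings.
Ring-closure bonds here: 0.

0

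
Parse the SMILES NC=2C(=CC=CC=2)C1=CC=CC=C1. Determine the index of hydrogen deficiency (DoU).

8

Degree of unsaturation = (number of rings) + (number of π bonds).
Ring closures in the SMILES: 2.
π bonds: 6 double bonds (each 1 DoU) → 6 DoU from unsaturation.
Total DoU = 2 + 6 = 8.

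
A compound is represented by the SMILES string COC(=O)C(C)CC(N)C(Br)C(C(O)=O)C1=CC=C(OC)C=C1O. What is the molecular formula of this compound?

C16H22BrNO6

Walk through each heavy atom and fill implicit hydrogens from standard valence (C 4, N 3, O 2, S 2, halogen 1):
  atom 1: C, bond orders sum to 1 (valence 4) → 3 H
  atom 2: O, bond orders sum to 2 (valence 2) → 0 H
  atom 3: C, bond orders sum to 4 (valence 4) → 0 H
  atom 4: O, bond orders sum to 2 (valence 2) → 0 H
  atom 5: C, bond orders sum to 3 (valence 4) → 1 H
  atom 6: C, bond orders sum to 1 (valence 4) → 3 H
  atom 7: C, bond orders sum to 2 (valence 4) → 2 H
  atom 8: C, bond orders sum to 3 (valence 4) → 1 H
  atom 9: N, bond orders sum to 1 (valence 3) → 2 H
  atom 10: C, bond orders sum to 3 (valence 4) → 1 H
  atom 11: Br (halogen, monovalent) → 0 H
  atom 12: C, bond orders sum to 3 (valence 4) → 1 H
  atom 13: C, bond orders sum to 4 (valence 4) → 0 H
  atom 14: O, bond orders sum to 1 (valence 2) → 1 H
  atom 15: O, bond orders sum to 2 (valence 2) → 0 H
  atom 16: C, bond orders sum to 4 (valence 4) → 0 H
  atom 17: C, bond orders sum to 3 (valence 4) → 1 H
  atom 18: C, bond orders sum to 3 (valence 4) → 1 H
  atom 19: C, bond orders sum to 4 (valence 4) → 0 H
  atom 20: O, bond orders sum to 2 (valence 2) → 0 H
  atom 21: C, bond orders sum to 1 (valence 4) → 3 H
  atom 22: C, bond orders sum to 3 (valence 4) → 1 H
  atom 23: C, bond orders sum to 4 (valence 4) → 0 H
  atom 24: O, bond orders sum to 1 (valence 2) → 1 H
Totals → C:16, H:22, Br:1, N:1, O:6.
In Hill order: C16H22BrNO6.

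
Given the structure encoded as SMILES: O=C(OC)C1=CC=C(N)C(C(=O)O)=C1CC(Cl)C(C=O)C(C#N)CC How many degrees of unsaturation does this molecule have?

9

Degree of unsaturation = (number of rings) + (number of π bonds).
Ring closures in the SMILES: 1.
π bonds: 6 double bonds (each 1 DoU), 1 triple bond (each 2 DoU) → 8 DoU from unsaturation.
Total DoU = 1 + 8 = 9.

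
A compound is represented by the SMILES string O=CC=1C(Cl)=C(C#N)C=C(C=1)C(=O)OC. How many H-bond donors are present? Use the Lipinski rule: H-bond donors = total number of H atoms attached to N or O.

0

Donors: find every N or O and count the H atoms it carries.
  atom 1 (O): bond orders sum to 2 → 0 H
  atom 8 (N): bond orders sum to 3 → 0 H
  atom 13 (O): bond orders sum to 2 → 0 H
  atom 14 (O): bond orders sum to 2 → 0 H
Lipinski HBD = 0.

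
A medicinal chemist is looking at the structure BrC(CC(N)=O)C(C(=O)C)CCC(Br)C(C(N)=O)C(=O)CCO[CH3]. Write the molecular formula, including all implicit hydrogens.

Walk through each heavy atom and fill implicit hydrogens from standard valence (C 4, N 3, O 2, S 2, halogen 1):
  atom 1: Br (halogen, monovalent) → 0 H
  atom 2: C, bond orders sum to 3 (valence 4) → 1 H
  atom 3: C, bond orders sum to 2 (valence 4) → 2 H
  atom 4: C, bond orders sum to 4 (valence 4) → 0 H
  atom 5: N, bond orders sum to 1 (valence 3) → 2 H
  atom 6: O, bond orders sum to 2 (valence 2) → 0 H
  atom 7: C, bond orders sum to 3 (valence 4) → 1 H
  atom 8: C, bond orders sum to 4 (valence 4) → 0 H
  atom 9: O, bond orders sum to 2 (valence 2) → 0 H
  atom 10: C, bond orders sum to 1 (valence 4) → 3 H
  atom 11: C, bond orders sum to 2 (valence 4) → 2 H
  atom 12: C, bond orders sum to 2 (valence 4) → 2 H
  atom 13: C, bond orders sum to 3 (valence 4) → 1 H
  atom 14: Br (halogen, monovalent) → 0 H
  atom 15: C, bond orders sum to 3 (valence 4) → 1 H
  atom 16: C, bond orders sum to 4 (valence 4) → 0 H
  atom 17: N, bond orders sum to 1 (valence 3) → 2 H
  atom 18: O, bond orders sum to 2 (valence 2) → 0 H
  atom 19: C, bond orders sum to 4 (valence 4) → 0 H
  atom 20: O, bond orders sum to 2 (valence 2) → 0 H
  atom 21: C, bond orders sum to 2 (valence 4) → 2 H
  atom 22: C, bond orders sum to 2 (valence 4) → 2 H
  atom 23: O, bond orders sum to 2 (valence 2) → 0 H
  atom 24: C with explicit H count 3
Totals → C:15, H:24, Br:2, N:2, O:5.

C15H24Br2N2O5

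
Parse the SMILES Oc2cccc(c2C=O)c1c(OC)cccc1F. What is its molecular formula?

C14H11FO3

Walk through each heavy atom and fill implicit hydrogens from standard valence (C 4, N 3, O 2, S 2, halogen 1); for lowercase aromatic atoms, an aromatic c carries 1 H when it has two neighbours and 0 H with three, and aromatic n carries 0 H:
  atom 1: O, bond orders sum to 1 (valence 2) → 1 H
  atom 2: aromatic c, 3 neighbours → 0 H
  atom 3: aromatic c, 2 neighbours → 1 H
  atom 4: aromatic c, 2 neighbours → 1 H
  atom 5: aromatic c, 2 neighbours → 1 H
  atom 6: aromatic c, 3 neighbours → 0 H
  atom 7: aromatic c, 3 neighbours → 0 H
  atom 8: C, bond orders sum to 3 (valence 4) → 1 H
  atom 9: O, bond orders sum to 2 (valence 2) → 0 H
  atom 10: aromatic c, 3 neighbours → 0 H
  atom 11: aromatic c, 3 neighbours → 0 H
  atom 12: O, bond orders sum to 2 (valence 2) → 0 H
  atom 13: C, bond orders sum to 1 (valence 4) → 3 H
  atom 14: aromatic c, 2 neighbours → 1 H
  atom 15: aromatic c, 2 neighbours → 1 H
  atom 16: aromatic c, 2 neighbours → 1 H
  atom 17: aromatic c, 3 neighbours → 0 H
  atom 18: F (halogen, monovalent) → 0 H
Totals → C:14, H:11, F:1, O:3.
In Hill order: C14H11FO3.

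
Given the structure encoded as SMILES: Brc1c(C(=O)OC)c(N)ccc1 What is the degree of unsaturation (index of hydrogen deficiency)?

Molecular formula: C8H8BrNO2.
DoU = (2C + 2 + N − H − X) / 2, where X is the halogen count and O/S are ignored.
    = (2·8 + 2 + 1 − 8 − 1) / 2 = 10 / 2 = 5.

5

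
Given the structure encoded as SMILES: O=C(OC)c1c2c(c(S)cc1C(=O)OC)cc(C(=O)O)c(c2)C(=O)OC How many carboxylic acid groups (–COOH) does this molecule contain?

The carboxylic acid motif appears at heavy-atom position 18 in the SMILES.
Other groups present: 3 ester, 1 thiol.
Carboxylic acid count: 1.

1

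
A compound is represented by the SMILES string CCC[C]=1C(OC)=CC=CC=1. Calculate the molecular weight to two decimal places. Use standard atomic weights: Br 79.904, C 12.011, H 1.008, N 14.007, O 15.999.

150.22 g/mol

First, the molecular formula is C10H14O (counting implicit H from valence).
  C: 10 × 12.011 = 120.110
  H: 14 × 1.008 = 14.112
  O: 1 × 15.999 = 15.999
Sum: 10×12.011 + 14×1.008 + 1×15.999 = 150.221 → 150.22 g/mol.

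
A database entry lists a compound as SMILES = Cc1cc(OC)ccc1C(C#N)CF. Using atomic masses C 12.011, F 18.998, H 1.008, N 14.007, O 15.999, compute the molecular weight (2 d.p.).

First, the molecular formula is C11H12FNO (counting implicit H from valence).
  C: 11 × 12.011 = 132.121
  F: 1 × 18.998 = 18.998
  H: 12 × 1.008 = 12.096
  N: 1 × 14.007 = 14.007
  O: 1 × 15.999 = 15.999
Sum: 11×12.011 + 1×18.998 + 12×1.008 + 1×14.007 + 1×15.999 = 193.221 → 193.22 g/mol.

193.22 g/mol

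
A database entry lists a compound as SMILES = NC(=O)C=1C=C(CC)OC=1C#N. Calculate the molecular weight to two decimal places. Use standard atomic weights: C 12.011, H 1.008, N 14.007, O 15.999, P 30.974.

164.16 g/mol

First, the molecular formula is C8H8N2O2 (counting implicit H from valence).
  C: 8 × 12.011 = 96.088
  H: 8 × 1.008 = 8.064
  N: 2 × 14.007 = 28.014
  O: 2 × 15.999 = 31.998
Sum: 8×12.011 + 8×1.008 + 2×14.007 + 2×15.999 = 164.164 → 164.16 g/mol.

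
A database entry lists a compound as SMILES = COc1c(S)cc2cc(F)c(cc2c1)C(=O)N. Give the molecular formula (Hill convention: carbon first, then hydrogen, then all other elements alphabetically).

C12H10FNO2S

Walk through each heavy atom and fill implicit hydrogens from standard valence (C 4, N 3, O 2, S 2, halogen 1); for lowercase aromatic atoms, an aromatic c carries 1 H when it has two neighbours and 0 H with three, and aromatic n carries 0 H:
  atom 1: C, bond orders sum to 1 (valence 4) → 3 H
  atom 2: O, bond orders sum to 2 (valence 2) → 0 H
  atom 3: aromatic c, 3 neighbours → 0 H
  atom 4: aromatic c, 3 neighbours → 0 H
  atom 5: S, bond orders sum to 1 (valence 2) → 1 H
  atom 6: aromatic c, 2 neighbours → 1 H
  atom 7: aromatic c, 3 neighbours → 0 H
  atom 8: aromatic c, 2 neighbours → 1 H
  atom 9: aromatic c, 3 neighbours → 0 H
  atom 10: F (halogen, monovalent) → 0 H
  atom 11: aromatic c, 3 neighbours → 0 H
  atom 12: aromatic c, 2 neighbours → 1 H
  atom 13: aromatic c, 3 neighbours → 0 H
  atom 14: aromatic c, 2 neighbours → 1 H
  atom 15: C, bond orders sum to 4 (valence 4) → 0 H
  atom 16: O, bond orders sum to 2 (valence 2) → 0 H
  atom 17: N, bond orders sum to 1 (valence 3) → 2 H
Totals → C:12, H:10, F:1, N:1, O:2, S:1.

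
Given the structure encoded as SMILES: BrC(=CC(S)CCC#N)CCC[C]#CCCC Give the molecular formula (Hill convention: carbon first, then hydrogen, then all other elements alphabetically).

Walk through each heavy atom and fill implicit hydrogens from standard valence (C 4, N 3, O 2, S 2, halogen 1):
  atom 1: Br (halogen, monovalent) → 0 H
  atom 2: C, bond orders sum to 4 (valence 4) → 0 H
  atom 3: C, bond orders sum to 3 (valence 4) → 1 H
  atom 4: C, bond orders sum to 3 (valence 4) → 1 H
  atom 5: S, bond orders sum to 1 (valence 2) → 1 H
  atom 6: C, bond orders sum to 2 (valence 4) → 2 H
  atom 7: C, bond orders sum to 2 (valence 4) → 2 H
  atom 8: C, bond orders sum to 4 (valence 4) → 0 H
  atom 9: N, bond orders sum to 3 (valence 3) → 0 H
  atom 10: C, bond orders sum to 2 (valence 4) → 2 H
  atom 11: C, bond orders sum to 2 (valence 4) → 2 H
  atom 12: C, bond orders sum to 2 (valence 4) → 2 H
  atom 13: C with explicit H count 0
  atom 14: C, bond orders sum to 4 (valence 4) → 0 H
  atom 15: C, bond orders sum to 2 (valence 4) → 2 H
  atom 16: C, bond orders sum to 2 (valence 4) → 2 H
  atom 17: C, bond orders sum to 1 (valence 4) → 3 H
Totals → C:14, H:20, Br:1, N:1, S:1.

C14H20BrNS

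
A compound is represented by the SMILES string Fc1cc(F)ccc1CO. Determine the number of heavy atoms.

10

Every atom symbol written in the SMILES (organic subset) is one heavy atom; implicit H are not written.
Heavy atoms by element → C:7, F:2, O:1.
Total: 10.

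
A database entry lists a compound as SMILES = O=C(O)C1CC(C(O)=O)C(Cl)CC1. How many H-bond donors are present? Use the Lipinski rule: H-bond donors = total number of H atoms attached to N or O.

Donors: find every N or O and count the H atoms it carries.
  atom 1 (O): bond orders sum to 2 → 0 H
  atom 3 (O): bond orders sum to 1 → 1 H
  atom 8 (O): bond orders sum to 1 → 1 H
  atom 9 (O): bond orders sum to 2 → 0 H
Lipinski HBD = 2.

2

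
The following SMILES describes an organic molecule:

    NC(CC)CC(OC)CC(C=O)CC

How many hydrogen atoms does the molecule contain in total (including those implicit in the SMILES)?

23

Walk through each heavy atom and fill implicit hydrogens from standard valence (C 4, N 3, O 2, S 2, halogen 1):
  atom 1: N, bond orders sum to 1 (valence 3) → 2 H
  atom 2: C, bond orders sum to 3 (valence 4) → 1 H
  atom 3: C, bond orders sum to 2 (valence 4) → 2 H
  atom 4: C, bond orders sum to 1 (valence 4) → 3 H
  atom 5: C, bond orders sum to 2 (valence 4) → 2 H
  atom 6: C, bond orders sum to 3 (valence 4) → 1 H
  atom 7: O, bond orders sum to 2 (valence 2) → 0 H
  atom 8: C, bond orders sum to 1 (valence 4) → 3 H
  atom 9: C, bond orders sum to 2 (valence 4) → 2 H
  atom 10: C, bond orders sum to 3 (valence 4) → 1 H
  atom 11: C, bond orders sum to 3 (valence 4) → 1 H
  atom 12: O, bond orders sum to 2 (valence 2) → 0 H
  atom 13: C, bond orders sum to 2 (valence 4) → 2 H
  atom 14: C, bond orders sum to 1 (valence 4) → 3 H
Total hydrogens: 23.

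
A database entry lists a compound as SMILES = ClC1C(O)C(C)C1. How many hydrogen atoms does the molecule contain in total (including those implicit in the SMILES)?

9

Walk through each heavy atom and fill implicit hydrogens from standard valence (C 4, N 3, O 2, S 2, halogen 1):
  atom 1: Cl (halogen, monovalent) → 0 H
  atom 2: C, bond orders sum to 3 (valence 4) → 1 H
  atom 3: C, bond orders sum to 3 (valence 4) → 1 H
  atom 4: O, bond orders sum to 1 (valence 2) → 1 H
  atom 5: C, bond orders sum to 3 (valence 4) → 1 H
  atom 6: C, bond orders sum to 1 (valence 4) → 3 H
  atom 7: C, bond orders sum to 2 (valence 4) → 2 H
Total hydrogens: 9.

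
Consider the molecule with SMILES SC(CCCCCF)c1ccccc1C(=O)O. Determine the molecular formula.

C13H17FO2S

Walk through each heavy atom and fill implicit hydrogens from standard valence (C 4, N 3, O 2, S 2, halogen 1); for lowercase aromatic atoms, an aromatic c carries 1 H when it has two neighbours and 0 H with three, and aromatic n carries 0 H:
  atom 1: S, bond orders sum to 1 (valence 2) → 1 H
  atom 2: C, bond orders sum to 3 (valence 4) → 1 H
  atom 3: C, bond orders sum to 2 (valence 4) → 2 H
  atom 4: C, bond orders sum to 2 (valence 4) → 2 H
  atom 5: C, bond orders sum to 2 (valence 4) → 2 H
  atom 6: C, bond orders sum to 2 (valence 4) → 2 H
  atom 7: C, bond orders sum to 2 (valence 4) → 2 H
  atom 8: F (halogen, monovalent) → 0 H
  atom 9: aromatic c, 3 neighbours → 0 H
  atom 10: aromatic c, 2 neighbours → 1 H
  atom 11: aromatic c, 2 neighbours → 1 H
  atom 12: aromatic c, 2 neighbours → 1 H
  atom 13: aromatic c, 2 neighbours → 1 H
  atom 14: aromatic c, 3 neighbours → 0 H
  atom 15: C, bond orders sum to 4 (valence 4) → 0 H
  atom 16: O, bond orders sum to 2 (valence 2) → 0 H
  atom 17: O, bond orders sum to 1 (valence 2) → 1 H
Totals → C:13, H:17, F:1, O:2, S:1.
In Hill order: C13H17FO2S.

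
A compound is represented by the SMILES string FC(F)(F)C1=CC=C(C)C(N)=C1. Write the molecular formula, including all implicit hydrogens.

C8H8F3N

Walk through each heavy atom and fill implicit hydrogens from standard valence (C 4, N 3, O 2, S 2, halogen 1):
  atom 1: F (halogen, monovalent) → 0 H
  atom 2: C, bond orders sum to 4 (valence 4) → 0 H
  atom 3: F (halogen, monovalent) → 0 H
  atom 4: F (halogen, monovalent) → 0 H
  atom 5: C, bond orders sum to 4 (valence 4) → 0 H
  atom 6: C, bond orders sum to 3 (valence 4) → 1 H
  atom 7: C, bond orders sum to 3 (valence 4) → 1 H
  atom 8: C, bond orders sum to 4 (valence 4) → 0 H
  atom 9: C, bond orders sum to 1 (valence 4) → 3 H
  atom 10: C, bond orders sum to 4 (valence 4) → 0 H
  atom 11: N, bond orders sum to 1 (valence 3) → 2 H
  atom 12: C, bond orders sum to 3 (valence 4) → 1 H
Totals → C:8, H:8, F:3, N:1.
In Hill order: C8H8F3N.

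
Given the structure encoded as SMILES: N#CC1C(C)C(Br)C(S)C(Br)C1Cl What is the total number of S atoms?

1

Scan the SMILES for S atoms (remember two-letter symbols like Cl and Br are single atoms).
Sulfur count: 1.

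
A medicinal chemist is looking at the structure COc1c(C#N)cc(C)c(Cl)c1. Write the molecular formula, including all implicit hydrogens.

C9H8ClNO

Walk through each heavy atom and fill implicit hydrogens from standard valence (C 4, N 3, O 2, S 2, halogen 1); for lowercase aromatic atoms, an aromatic c carries 1 H when it has two neighbours and 0 H with three, and aromatic n carries 0 H:
  atom 1: C, bond orders sum to 1 (valence 4) → 3 H
  atom 2: O, bond orders sum to 2 (valence 2) → 0 H
  atom 3: aromatic c, 3 neighbours → 0 H
  atom 4: aromatic c, 3 neighbours → 0 H
  atom 5: C, bond orders sum to 4 (valence 4) → 0 H
  atom 6: N, bond orders sum to 3 (valence 3) → 0 H
  atom 7: aromatic c, 2 neighbours → 1 H
  atom 8: aromatic c, 3 neighbours → 0 H
  atom 9: C, bond orders sum to 1 (valence 4) → 3 H
  atom 10: aromatic c, 3 neighbours → 0 H
  atom 11: Cl (halogen, monovalent) → 0 H
  atom 12: aromatic c, 2 neighbours → 1 H
Totals → C:9, H:8, Cl:1, N:1, O:1.
In Hill order: C9H8ClNO.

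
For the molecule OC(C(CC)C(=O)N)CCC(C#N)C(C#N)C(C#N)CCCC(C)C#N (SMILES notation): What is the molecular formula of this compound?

Walk through each heavy atom and fill implicit hydrogens from standard valence (C 4, N 3, O 2, S 2, halogen 1):
  atom 1: O, bond orders sum to 1 (valence 2) → 1 H
  atom 2: C, bond orders sum to 3 (valence 4) → 1 H
  atom 3: C, bond orders sum to 3 (valence 4) → 1 H
  atom 4: C, bond orders sum to 2 (valence 4) → 2 H
  atom 5: C, bond orders sum to 1 (valence 4) → 3 H
  atom 6: C, bond orders sum to 4 (valence 4) → 0 H
  atom 7: O, bond orders sum to 2 (valence 2) → 0 H
  atom 8: N, bond orders sum to 1 (valence 3) → 2 H
  atom 9: C, bond orders sum to 2 (valence 4) → 2 H
  atom 10: C, bond orders sum to 2 (valence 4) → 2 H
  atom 11: C, bond orders sum to 3 (valence 4) → 1 H
  atom 12: C, bond orders sum to 4 (valence 4) → 0 H
  atom 13: N, bond orders sum to 3 (valence 3) → 0 H
  atom 14: C, bond orders sum to 3 (valence 4) → 1 H
  atom 15: C, bond orders sum to 4 (valence 4) → 0 H
  atom 16: N, bond orders sum to 3 (valence 3) → 0 H
  atom 17: C, bond orders sum to 3 (valence 4) → 1 H
  atom 18: C, bond orders sum to 4 (valence 4) → 0 H
  atom 19: N, bond orders sum to 3 (valence 3) → 0 H
  atom 20: C, bond orders sum to 2 (valence 4) → 2 H
  atom 21: C, bond orders sum to 2 (valence 4) → 2 H
  atom 22: C, bond orders sum to 2 (valence 4) → 2 H
  atom 23: C, bond orders sum to 3 (valence 4) → 1 H
  atom 24: C, bond orders sum to 1 (valence 4) → 3 H
  atom 25: C, bond orders sum to 4 (valence 4) → 0 H
  atom 26: N, bond orders sum to 3 (valence 3) → 0 H
Totals → C:19, H:27, N:5, O:2.
In Hill order: C19H27N5O2.

C19H27N5O2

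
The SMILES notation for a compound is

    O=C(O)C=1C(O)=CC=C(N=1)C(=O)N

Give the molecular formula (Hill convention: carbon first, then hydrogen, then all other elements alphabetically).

Walk through each heavy atom and fill implicit hydrogens from standard valence (C 4, N 3, O 2, S 2, halogen 1):
  atom 1: O, bond orders sum to 2 (valence 2) → 0 H
  atom 2: C, bond orders sum to 4 (valence 4) → 0 H
  atom 3: O, bond orders sum to 1 (valence 2) → 1 H
  atom 4: C, bond orders sum to 4 (valence 4) → 0 H
  atom 5: C, bond orders sum to 4 (valence 4) → 0 H
  atom 6: O, bond orders sum to 1 (valence 2) → 1 H
  atom 7: C, bond orders sum to 3 (valence 4) → 1 H
  atom 8: C, bond orders sum to 3 (valence 4) → 1 H
  atom 9: C, bond orders sum to 4 (valence 4) → 0 H
  atom 10: N, bond orders sum to 3 (valence 3) → 0 H
  atom 11: C, bond orders sum to 4 (valence 4) → 0 H
  atom 12: O, bond orders sum to 2 (valence 2) → 0 H
  atom 13: N, bond orders sum to 1 (valence 3) → 2 H
Totals → C:7, H:6, N:2, O:4.
In Hill order: C7H6N2O4.

C7H6N2O4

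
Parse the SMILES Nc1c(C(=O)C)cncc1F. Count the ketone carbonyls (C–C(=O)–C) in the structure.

1

The ketone motif appears at heavy-atom position 4 in the SMILES.
Other groups present: 1 primary amine.
Ketone count: 1.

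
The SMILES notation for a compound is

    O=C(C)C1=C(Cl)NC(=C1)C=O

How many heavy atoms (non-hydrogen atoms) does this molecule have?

Every atom symbol written in the SMILES (organic subset) is one heavy atom; implicit H are not written.
Heavy atoms by element → C:7, Cl:1, N:1, O:2.
Total: 11.

11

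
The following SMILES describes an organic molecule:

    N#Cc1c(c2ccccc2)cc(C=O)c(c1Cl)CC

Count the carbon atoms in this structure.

16

Count every carbon token in the SMILES (each C, including those in ring-closure positions and inside branches).
Carbon count: 16.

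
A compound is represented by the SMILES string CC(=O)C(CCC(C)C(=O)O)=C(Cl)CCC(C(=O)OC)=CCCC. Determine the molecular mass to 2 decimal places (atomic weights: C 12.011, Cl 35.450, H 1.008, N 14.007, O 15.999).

First, the molecular formula is C18H27ClO5 (counting implicit H from valence).
  C: 18 × 12.011 = 216.198
  Cl: 1 × 35.450 = 35.450
  H: 27 × 1.008 = 27.216
  O: 5 × 15.999 = 79.995
Sum: 18×12.011 + 1×35.450 + 27×1.008 + 5×15.999 = 358.859 → 358.86 g/mol.

358.86 g/mol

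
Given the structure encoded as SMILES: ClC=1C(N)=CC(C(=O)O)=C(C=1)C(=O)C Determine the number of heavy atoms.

Every atom symbol written in the SMILES (organic subset) is one heavy atom; implicit H are not written.
Heavy atoms by element → C:9, Cl:1, N:1, O:3.
Total: 14.

14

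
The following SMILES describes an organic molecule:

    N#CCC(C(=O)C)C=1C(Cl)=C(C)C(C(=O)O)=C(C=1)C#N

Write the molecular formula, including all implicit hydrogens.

C14H11ClN2O3

Walk through each heavy atom and fill implicit hydrogens from standard valence (C 4, N 3, O 2, S 2, halogen 1):
  atom 1: N, bond orders sum to 3 (valence 3) → 0 H
  atom 2: C, bond orders sum to 4 (valence 4) → 0 H
  atom 3: C, bond orders sum to 2 (valence 4) → 2 H
  atom 4: C, bond orders sum to 3 (valence 4) → 1 H
  atom 5: C, bond orders sum to 4 (valence 4) → 0 H
  atom 6: O, bond orders sum to 2 (valence 2) → 0 H
  atom 7: C, bond orders sum to 1 (valence 4) → 3 H
  atom 8: C, bond orders sum to 4 (valence 4) → 0 H
  atom 9: C, bond orders sum to 4 (valence 4) → 0 H
  atom 10: Cl (halogen, monovalent) → 0 H
  atom 11: C, bond orders sum to 4 (valence 4) → 0 H
  atom 12: C, bond orders sum to 1 (valence 4) → 3 H
  atom 13: C, bond orders sum to 4 (valence 4) → 0 H
  atom 14: C, bond orders sum to 4 (valence 4) → 0 H
  atom 15: O, bond orders sum to 2 (valence 2) → 0 H
  atom 16: O, bond orders sum to 1 (valence 2) → 1 H
  atom 17: C, bond orders sum to 4 (valence 4) → 0 H
  atom 18: C, bond orders sum to 3 (valence 4) → 1 H
  atom 19: C, bond orders sum to 4 (valence 4) → 0 H
  atom 20: N, bond orders sum to 3 (valence 3) → 0 H
Totals → C:14, H:11, Cl:1, N:2, O:3.
In Hill order: C14H11ClN2O3.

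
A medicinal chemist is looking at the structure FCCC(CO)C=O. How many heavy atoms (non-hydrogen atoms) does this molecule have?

8

Every atom symbol written in the SMILES (organic subset) is one heavy atom; implicit H are not written.
Heavy atoms by element → C:5, F:1, O:2.
Total: 8.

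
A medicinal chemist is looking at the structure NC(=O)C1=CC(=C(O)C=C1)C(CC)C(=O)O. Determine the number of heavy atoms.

Every atom symbol written in the SMILES (organic subset) is one heavy atom; implicit H are not written.
Heavy atoms by element → C:11, N:1, O:4.
Total: 16.

16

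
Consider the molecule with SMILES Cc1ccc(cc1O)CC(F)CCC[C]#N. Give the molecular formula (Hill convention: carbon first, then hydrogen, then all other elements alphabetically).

Walk through each heavy atom and fill implicit hydrogens from standard valence (C 4, N 3, O 2, S 2, halogen 1); for lowercase aromatic atoms, an aromatic c carries 1 H when it has two neighbours and 0 H with three, and aromatic n carries 0 H:
  atom 1: C, bond orders sum to 1 (valence 4) → 3 H
  atom 2: aromatic c, 3 neighbours → 0 H
  atom 3: aromatic c, 2 neighbours → 1 H
  atom 4: aromatic c, 2 neighbours → 1 H
  atom 5: aromatic c, 3 neighbours → 0 H
  atom 6: aromatic c, 2 neighbours → 1 H
  atom 7: aromatic c, 3 neighbours → 0 H
  atom 8: O, bond orders sum to 1 (valence 2) → 1 H
  atom 9: C, bond orders sum to 2 (valence 4) → 2 H
  atom 10: C, bond orders sum to 3 (valence 4) → 1 H
  atom 11: F (halogen, monovalent) → 0 H
  atom 12: C, bond orders sum to 2 (valence 4) → 2 H
  atom 13: C, bond orders sum to 2 (valence 4) → 2 H
  atom 14: C, bond orders sum to 2 (valence 4) → 2 H
  atom 15: C with explicit H count 0
  atom 16: N, bond orders sum to 3 (valence 3) → 0 H
Totals → C:13, H:16, F:1, N:1, O:1.

C13H16FNO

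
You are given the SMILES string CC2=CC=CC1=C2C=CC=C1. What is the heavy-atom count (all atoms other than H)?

Every atom symbol written in the SMILES (organic subset) is one heavy atom; implicit H are not written.
Heavy atoms by element → C:11.
Total: 11.

11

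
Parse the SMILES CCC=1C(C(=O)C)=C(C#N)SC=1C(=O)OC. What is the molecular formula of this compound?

C11H11NO3S

Walk through each heavy atom and fill implicit hydrogens from standard valence (C 4, N 3, O 2, S 2, halogen 1):
  atom 1: C, bond orders sum to 1 (valence 4) → 3 H
  atom 2: C, bond orders sum to 2 (valence 4) → 2 H
  atom 3: C, bond orders sum to 4 (valence 4) → 0 H
  atom 4: C, bond orders sum to 4 (valence 4) → 0 H
  atom 5: C, bond orders sum to 4 (valence 4) → 0 H
  atom 6: O, bond orders sum to 2 (valence 2) → 0 H
  atom 7: C, bond orders sum to 1 (valence 4) → 3 H
  atom 8: C, bond orders sum to 4 (valence 4) → 0 H
  atom 9: C, bond orders sum to 4 (valence 4) → 0 H
  atom 10: N, bond orders sum to 3 (valence 3) → 0 H
  atom 11: S, bond orders sum to 2 (valence 2) → 0 H
  atom 12: C, bond orders sum to 4 (valence 4) → 0 H
  atom 13: C, bond orders sum to 4 (valence 4) → 0 H
  atom 14: O, bond orders sum to 2 (valence 2) → 0 H
  atom 15: O, bond orders sum to 2 (valence 2) → 0 H
  atom 16: C, bond orders sum to 1 (valence 4) → 3 H
Totals → C:11, H:11, N:1, O:3, S:1.
In Hill order: C11H11NO3S.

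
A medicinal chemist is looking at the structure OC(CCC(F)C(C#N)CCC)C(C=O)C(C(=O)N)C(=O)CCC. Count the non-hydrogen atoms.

24

Every atom symbol written in the SMILES (organic subset) is one heavy atom; implicit H are not written.
Heavy atoms by element → C:17, F:1, N:2, O:4.
Total: 24.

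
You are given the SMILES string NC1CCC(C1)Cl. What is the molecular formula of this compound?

C5H10ClN

Walk through each heavy atom and fill implicit hydrogens from standard valence (C 4, N 3, O 2, S 2, halogen 1):
  atom 1: N, bond orders sum to 1 (valence 3) → 2 H
  atom 2: C, bond orders sum to 3 (valence 4) → 1 H
  atom 3: C, bond orders sum to 2 (valence 4) → 2 H
  atom 4: C, bond orders sum to 2 (valence 4) → 2 H
  atom 5: C, bond orders sum to 3 (valence 4) → 1 H
  atom 6: C, bond orders sum to 2 (valence 4) → 2 H
  atom 7: Cl (halogen, monovalent) → 0 H
Totals → C:5, H:10, Cl:1, N:1.
In Hill order: C5H10ClN.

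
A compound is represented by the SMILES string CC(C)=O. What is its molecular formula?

C3H6O

Walk through each heavy atom and fill implicit hydrogens from standard valence (C 4, N 3, O 2, S 2, halogen 1):
  atom 1: C, bond orders sum to 1 (valence 4) → 3 H
  atom 2: C, bond orders sum to 4 (valence 4) → 0 H
  atom 3: C, bond orders sum to 1 (valence 4) → 3 H
  atom 4: O, bond orders sum to 2 (valence 2) → 0 H
Totals → C:3, H:6, O:1.
In Hill order: C3H6O.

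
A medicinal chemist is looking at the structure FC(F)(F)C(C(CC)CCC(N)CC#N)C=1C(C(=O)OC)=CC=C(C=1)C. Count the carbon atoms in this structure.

Count every carbon token in the SMILES (each C, including those in ring-closure positions and inside branches).
Carbon count: 19.

19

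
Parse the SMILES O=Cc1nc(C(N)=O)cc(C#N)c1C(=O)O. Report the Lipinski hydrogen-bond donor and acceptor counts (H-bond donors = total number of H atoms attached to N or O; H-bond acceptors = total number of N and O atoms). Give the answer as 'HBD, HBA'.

3, 7

Donors: find every N or O and count the H atoms it carries.
  atom 1 (O): bond orders sum to 2 → 0 H
  atom 4 (N): bond orders sum to 3 → 0 H
  atom 7 (N): bond orders sum to 1 → 2 H
  atom 8 (O): bond orders sum to 2 → 0 H
  atom 12 (N): bond orders sum to 3 → 0 H
  atom 15 (O): bond orders sum to 2 → 0 H
  atom 16 (O): bond orders sum to 1 → 1 H
Lipinski HBD = 3.
Acceptors: N atoms = 3, O atoms = 4 → HBA = 7.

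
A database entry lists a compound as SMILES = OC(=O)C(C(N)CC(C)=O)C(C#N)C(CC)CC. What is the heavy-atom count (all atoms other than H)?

Every atom symbol written in the SMILES (organic subset) is one heavy atom; implicit H are not written.
Heavy atoms by element → C:13, N:2, O:3.
Total: 18.

18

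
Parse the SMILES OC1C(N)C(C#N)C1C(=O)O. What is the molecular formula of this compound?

C6H8N2O3

Walk through each heavy atom and fill implicit hydrogens from standard valence (C 4, N 3, O 2, S 2, halogen 1):
  atom 1: O, bond orders sum to 1 (valence 2) → 1 H
  atom 2: C, bond orders sum to 3 (valence 4) → 1 H
  atom 3: C, bond orders sum to 3 (valence 4) → 1 H
  atom 4: N, bond orders sum to 1 (valence 3) → 2 H
  atom 5: C, bond orders sum to 3 (valence 4) → 1 H
  atom 6: C, bond orders sum to 4 (valence 4) → 0 H
  atom 7: N, bond orders sum to 3 (valence 3) → 0 H
  atom 8: C, bond orders sum to 3 (valence 4) → 1 H
  atom 9: C, bond orders sum to 4 (valence 4) → 0 H
  atom 10: O, bond orders sum to 2 (valence 2) → 0 H
  atom 11: O, bond orders sum to 1 (valence 2) → 1 H
Totals → C:6, H:8, N:2, O:3.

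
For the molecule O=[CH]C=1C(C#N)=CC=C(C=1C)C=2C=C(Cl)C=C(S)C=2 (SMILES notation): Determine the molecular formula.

C15H10ClNOS

Walk through each heavy atom and fill implicit hydrogens from standard valence (C 4, N 3, O 2, S 2, halogen 1):
  atom 1: O, bond orders sum to 2 (valence 2) → 0 H
  atom 2: C with explicit H count 1
  atom 3: C, bond orders sum to 4 (valence 4) → 0 H
  atom 4: C, bond orders sum to 4 (valence 4) → 0 H
  atom 5: C, bond orders sum to 4 (valence 4) → 0 H
  atom 6: N, bond orders sum to 3 (valence 3) → 0 H
  atom 7: C, bond orders sum to 3 (valence 4) → 1 H
  atom 8: C, bond orders sum to 3 (valence 4) → 1 H
  atom 9: C, bond orders sum to 4 (valence 4) → 0 H
  atom 10: C, bond orders sum to 4 (valence 4) → 0 H
  atom 11: C, bond orders sum to 1 (valence 4) → 3 H
  atom 12: C, bond orders sum to 4 (valence 4) → 0 H
  atom 13: C, bond orders sum to 3 (valence 4) → 1 H
  atom 14: C, bond orders sum to 4 (valence 4) → 0 H
  atom 15: Cl (halogen, monovalent) → 0 H
  atom 16: C, bond orders sum to 3 (valence 4) → 1 H
  atom 17: C, bond orders sum to 4 (valence 4) → 0 H
  atom 18: S, bond orders sum to 1 (valence 2) → 1 H
  atom 19: C, bond orders sum to 3 (valence 4) → 1 H
Totals → C:15, H:10, Cl:1, N:1, O:1, S:1.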